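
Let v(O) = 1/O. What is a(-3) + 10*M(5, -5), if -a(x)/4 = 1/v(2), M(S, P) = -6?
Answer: -68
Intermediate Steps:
v(O) = 1/O
a(x) = -8 (a(x) = -4/(1/2) = -4/½ = -4*2 = -8)
a(-3) + 10*M(5, -5) = -8 + 10*(-6) = -8 - 60 = -68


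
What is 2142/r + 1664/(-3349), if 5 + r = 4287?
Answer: 24155/7170209 ≈ 0.0033688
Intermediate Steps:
r = 4282 (r = -5 + 4287 = 4282)
2142/r + 1664/(-3349) = 2142/4282 + 1664/(-3349) = 2142*(1/4282) + 1664*(-1/3349) = 1071/2141 - 1664/3349 = 24155/7170209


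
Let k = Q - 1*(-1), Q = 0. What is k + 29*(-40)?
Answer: -1159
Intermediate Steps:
k = 1 (k = 0 - 1*(-1) = 0 + 1 = 1)
k + 29*(-40) = 1 + 29*(-40) = 1 - 1160 = -1159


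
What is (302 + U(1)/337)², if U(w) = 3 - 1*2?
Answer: 10358150625/113569 ≈ 91206.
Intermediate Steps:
U(w) = 1 (U(w) = 3 - 2 = 1)
(302 + U(1)/337)² = (302 + 1/337)² = (101775/337)² = 10358150625/113569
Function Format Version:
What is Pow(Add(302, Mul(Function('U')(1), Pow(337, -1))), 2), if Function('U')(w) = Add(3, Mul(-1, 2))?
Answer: Rational(10358150625, 113569) ≈ 91206.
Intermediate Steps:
Function('U')(w) = 1 (Function('U')(w) = Add(3, -2) = 1)
Pow(Add(302, Mul(Function('U')(1), Pow(337, -1))), 2) = Pow(Add(302, Mul(1, Pow(337, -1))), 2) = Pow(Add(302, Mul(1, Rational(1, 337))), 2) = Pow(Add(302, Rational(1, 337)), 2) = Pow(Rational(101775, 337), 2) = Rational(10358150625, 113569)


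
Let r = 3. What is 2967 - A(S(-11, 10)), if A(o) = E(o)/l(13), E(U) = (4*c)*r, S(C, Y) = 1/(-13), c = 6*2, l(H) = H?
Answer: 38427/13 ≈ 2955.9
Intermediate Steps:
c = 12
S(C, Y) = -1/13
E(U) = 144 (E(U) = (4*12)*3 = 48*3 = 144)
A(o) = 144/13
2967 - A(S(-11, 10)) = 2967 - 1*144/13 = 2967 - 144/13 = 38427/13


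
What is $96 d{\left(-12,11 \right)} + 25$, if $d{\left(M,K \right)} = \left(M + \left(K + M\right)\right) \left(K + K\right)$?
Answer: $-27431$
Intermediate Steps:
$d{\left(M,K \right)} = 2 K \left(K + 2 M\right)$ ($d{\left(M,K \right)} = \left(K + 2 M\right) 2 K = 2 K \left(K + 2 M\right)$)
$96 d{\left(-12,11 \right)} + 25 = 96 \cdot 2 \cdot 11 \left(11 + 2 \left(-12\right)\right) + 25 = 96 \cdot 2 \cdot 11 \left(11 - 24\right) + 25 = 96 \cdot 2 \cdot 11 \left(-13\right) + 25 = 96 \left(-286\right) + 25 = -27456 + 25 = -27431$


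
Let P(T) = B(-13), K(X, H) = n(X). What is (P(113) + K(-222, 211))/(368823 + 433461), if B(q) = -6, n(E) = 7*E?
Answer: -130/66857 ≈ -0.0019444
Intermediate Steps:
K(X, H) = 7*X
P(T) = -6
(P(113) + K(-222, 211))/(368823 + 433461) = (-6 + 7*(-222))/(368823 + 433461) = (-6 - 1554)/802284 = -1560*1/802284 = -130/66857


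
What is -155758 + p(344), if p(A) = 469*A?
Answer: 5578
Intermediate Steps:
-155758 + p(344) = -155758 + 469*344 = -155758 + 161336 = 5578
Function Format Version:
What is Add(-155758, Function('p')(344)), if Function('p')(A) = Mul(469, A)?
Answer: 5578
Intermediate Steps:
Add(-155758, Function('p')(344)) = Add(-155758, Mul(469, 344)) = Add(-155758, 161336) = 5578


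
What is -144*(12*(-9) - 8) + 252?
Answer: 16956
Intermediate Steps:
-144*(12*(-9) - 8) + 252 = -144*(-108 - 8) + 252 = -144*(-116) + 252 = 16704 + 252 = 16956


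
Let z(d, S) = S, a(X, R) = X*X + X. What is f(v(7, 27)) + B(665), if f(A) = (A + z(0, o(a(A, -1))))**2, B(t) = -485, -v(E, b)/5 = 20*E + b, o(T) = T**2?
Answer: 235185262005487247499740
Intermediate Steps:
a(X, R) = X + X**2 (a(X, R) = X**2 + X = X + X**2)
v(E, b) = -100*E - 5*b (v(E, b) = -5*(20*E + b) = -5*(b + 20*E) = -100*E - 5*b)
f(A) = (A + A**2*(1 + A)**2)**2 (f(A) = (A + (A*(1 + A))**2)**2 = (A + A**2*(1 + A)**2)**2)
f(v(7, 27)) + B(665) = (-100*7 - 5*27)**2*(1 + (-100*7 - 5*27)*(1 + (-100*7 - 5*27))**2)**2 - 485 = (-700 - 135)**2*(1 + (-700 - 135)*(1 + (-700 - 135))**2)**2 - 485 = (-835)**2*(1 - 835*(1 - 835)**2)**2 - 485 = 697225*(1 - 835*(-834)**2)**2 - 485 = 697225*(1 - 835*695556)**2 - 485 = 697225*(1 - 580789260)**2 - 485 = 697225*(-580789259)**2 - 485 = 697225*337316163369769081 - 485 = 235185262005487247500225 - 485 = 235185262005487247499740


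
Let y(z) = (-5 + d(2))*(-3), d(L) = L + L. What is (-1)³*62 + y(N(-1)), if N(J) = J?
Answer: -59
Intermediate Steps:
d(L) = 2*L
y(z) = 3 (y(z) = (-5 + 2*2)*(-3) = (-5 + 4)*(-3) = -1*(-3) = 3)
(-1)³*62 + y(N(-1)) = (-1)³*62 + 3 = -1*62 + 3 = -62 + 3 = -59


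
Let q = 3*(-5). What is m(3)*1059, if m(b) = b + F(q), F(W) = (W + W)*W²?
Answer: -7145073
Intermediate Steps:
q = -15
F(W) = 2*W³ (F(W) = (2*W)*W² = 2*W³)
m(b) = -6750 + b (m(b) = b + 2*(-15)³ = b + 2*(-3375) = b - 6750 = -6750 + b)
m(3)*1059 = (-6750 + 3)*1059 = -6747*1059 = -7145073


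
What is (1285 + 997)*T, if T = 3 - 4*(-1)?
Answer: 15974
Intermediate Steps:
T = 7 (T = 3 + 4 = 7)
(1285 + 997)*T = (1285 + 997)*7 = 2282*7 = 15974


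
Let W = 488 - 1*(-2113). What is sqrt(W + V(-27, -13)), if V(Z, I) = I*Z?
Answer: 6*sqrt(82) ≈ 54.332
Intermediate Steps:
W = 2601 (W = 488 + 2113 = 2601)
sqrt(W + V(-27, -13)) = sqrt(2601 - 13*(-27)) = sqrt(2601 + 351) = sqrt(2952) = 6*sqrt(82)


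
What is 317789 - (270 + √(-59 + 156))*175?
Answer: 270539 - 175*√97 ≈ 2.6882e+5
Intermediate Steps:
317789 - (270 + √(-59 + 156))*175 = 317789 - (270 + √97)*175 = 317789 - (47250 + 175*√97) = 317789 + (-47250 - 175*√97) = 270539 - 175*√97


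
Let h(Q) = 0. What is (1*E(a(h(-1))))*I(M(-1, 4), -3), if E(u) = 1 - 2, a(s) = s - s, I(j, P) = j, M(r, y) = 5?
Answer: -5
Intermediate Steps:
a(s) = 0
E(u) = -1
(1*E(a(h(-1))))*I(M(-1, 4), -3) = (1*(-1))*5 = -1*5 = -5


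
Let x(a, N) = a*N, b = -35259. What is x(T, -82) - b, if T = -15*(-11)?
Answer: 21729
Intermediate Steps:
T = 165
x(a, N) = N*a
x(T, -82) - b = -82*165 - 1*(-35259) = -13530 + 35259 = 21729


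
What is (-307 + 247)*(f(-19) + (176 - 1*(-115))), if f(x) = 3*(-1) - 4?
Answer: -17040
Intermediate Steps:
f(x) = -7 (f(x) = -3 - 4 = -7)
(-307 + 247)*(f(-19) + (176 - 1*(-115))) = (-307 + 247)*(-7 + (176 - 1*(-115))) = -60*(-7 + (176 + 115)) = -60*(-7 + 291) = -60*284 = -17040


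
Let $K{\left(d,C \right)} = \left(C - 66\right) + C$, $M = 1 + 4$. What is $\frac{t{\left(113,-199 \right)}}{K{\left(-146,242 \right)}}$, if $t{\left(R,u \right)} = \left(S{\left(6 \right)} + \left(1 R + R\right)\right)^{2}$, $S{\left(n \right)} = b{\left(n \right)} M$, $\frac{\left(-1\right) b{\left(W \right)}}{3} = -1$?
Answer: $\frac{58081}{418} \approx 138.95$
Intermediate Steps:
$M = 5$
$b{\left(W \right)} = 3$ ($b{\left(W \right)} = \left(-3\right) \left(-1\right) = 3$)
$K{\left(d,C \right)} = -66 + 2 C$ ($K{\left(d,C \right)} = \left(-66 + C\right) + C = -66 + 2 C$)
$S{\left(n \right)} = 15$ ($S{\left(n \right)} = 3 \cdot 5 = 15$)
$t{\left(R,u \right)} = \left(15 + 2 R\right)^{2}$ ($t{\left(R,u \right)} = \left(15 + \left(1 R + R\right)\right)^{2} = \left(15 + \left(R + R\right)\right)^{2} = \left(15 + 2 R\right)^{2}$)
$\frac{t{\left(113,-199 \right)}}{K{\left(-146,242 \right)}} = \frac{\left(15 + 2 \cdot 113\right)^{2}}{-66 + 2 \cdot 242} = \frac{\left(15 + 226\right)^{2}}{-66 + 484} = \frac{241^{2}}{418} = 58081 \cdot \frac{1}{418} = \frac{58081}{418}$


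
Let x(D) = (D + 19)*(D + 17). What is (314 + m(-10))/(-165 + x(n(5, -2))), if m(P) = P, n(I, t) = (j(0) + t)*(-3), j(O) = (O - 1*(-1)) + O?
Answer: 304/275 ≈ 1.1055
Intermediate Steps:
j(O) = 1 + 2*O (j(O) = (O + 1) + O = (1 + O) + O = 1 + 2*O)
n(I, t) = -3 - 3*t (n(I, t) = ((1 + 2*0) + t)*(-3) = ((1 + 0) + t)*(-3) = (1 + t)*(-3) = -3 - 3*t)
x(D) = (17 + D)*(19 + D) (x(D) = (19 + D)*(17 + D) = (17 + D)*(19 + D))
(314 + m(-10))/(-165 + x(n(5, -2))) = (314 - 10)/(-165 + (323 + (-3 - 3*(-2))² + 36*(-3 - 3*(-2)))) = 304/(-165 + (323 + (-3 + 6)² + 36*(-3 + 6))) = 304/(-165 + (323 + 3² + 36*3)) = 304/(-165 + (323 + 9 + 108)) = 304/(-165 + 440) = 304/275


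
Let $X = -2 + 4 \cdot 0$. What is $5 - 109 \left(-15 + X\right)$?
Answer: $1858$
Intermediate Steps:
$X = -2$ ($X = -2 + 0 = -2$)
$5 - 109 \left(-15 + X\right) = 5 - 109 \left(-15 - 2\right) = 5 - -1853 = 5 + 1853 = 1858$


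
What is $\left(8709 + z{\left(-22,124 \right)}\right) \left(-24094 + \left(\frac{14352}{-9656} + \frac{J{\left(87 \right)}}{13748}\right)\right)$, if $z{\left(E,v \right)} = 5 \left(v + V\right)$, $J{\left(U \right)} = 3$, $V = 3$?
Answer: $- \frac{934018168828000}{4148459} \approx -2.2515 \cdot 10^{8}$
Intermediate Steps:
$z{\left(E,v \right)} = 15 + 5 v$ ($z{\left(E,v \right)} = 5 \left(v + 3\right) = 5 \left(3 + v\right) = 15 + 5 v$)
$\left(8709 + z{\left(-22,124 \right)}\right) \left(-24094 + \left(\frac{14352}{-9656} + \frac{J{\left(87 \right)}}{13748}\right)\right) = \left(8709 + \left(15 + 5 \cdot 124\right)\right) \left(-24094 + \left(\frac{14352}{-9656} + \frac{3}{13748}\right)\right) = \left(8709 + \left(15 + 620\right)\right) \left(-24094 + \left(14352 \left(- \frac{1}{9656}\right) + 3 \cdot \frac{1}{13748}\right)\right) = \left(8709 + 635\right) \left(-24094 + \left(- \frac{1794}{1207} + \frac{3}{13748}\right)\right) = 9344 \left(-24094 - \frac{24660291}{16593836}\right) = 9344 \left(- \frac{399836544875}{16593836}\right) = - \frac{934018168828000}{4148459}$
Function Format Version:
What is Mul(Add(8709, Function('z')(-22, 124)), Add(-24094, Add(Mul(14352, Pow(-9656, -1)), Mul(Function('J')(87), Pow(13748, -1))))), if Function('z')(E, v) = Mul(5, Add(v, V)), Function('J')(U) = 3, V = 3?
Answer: Rational(-934018168828000, 4148459) ≈ -2.2515e+8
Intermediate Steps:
Function('z')(E, v) = Add(15, Mul(5, v)) (Function('z')(E, v) = Mul(5, Add(v, 3)) = Mul(5, Add(3, v)) = Add(15, Mul(5, v)))
Mul(Add(8709, Function('z')(-22, 124)), Add(-24094, Add(Mul(14352, Pow(-9656, -1)), Mul(Function('J')(87), Pow(13748, -1))))) = Mul(Add(8709, Add(15, Mul(5, 124))), Add(-24094, Add(Mul(14352, Pow(-9656, -1)), Mul(3, Pow(13748, -1))))) = Mul(Add(8709, Add(15, 620)), Add(-24094, Add(Mul(14352, Rational(-1, 9656)), Mul(3, Rational(1, 13748))))) = Mul(Add(8709, 635), Add(-24094, Add(Rational(-1794, 1207), Rational(3, 13748)))) = Mul(9344, Add(-24094, Rational(-24660291, 16593836))) = Mul(9344, Rational(-399836544875, 16593836)) = Rational(-934018168828000, 4148459)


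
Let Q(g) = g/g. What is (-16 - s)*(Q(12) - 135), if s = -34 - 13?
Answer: -4154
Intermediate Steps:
Q(g) = 1
s = -47
(-16 - s)*(Q(12) - 135) = (-16 - 1*(-47))*(1 - 135) = (-16 + 47)*(-134) = 31*(-134) = -4154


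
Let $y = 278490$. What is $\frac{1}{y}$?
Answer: $\frac{1}{278490} \approx 3.5908 \cdot 10^{-6}$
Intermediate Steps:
$\frac{1}{y} = \frac{1}{278490}$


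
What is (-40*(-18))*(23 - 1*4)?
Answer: 13680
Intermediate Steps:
(-40*(-18))*(23 - 1*4) = 720*(23 - 4) = 720*19 = 13680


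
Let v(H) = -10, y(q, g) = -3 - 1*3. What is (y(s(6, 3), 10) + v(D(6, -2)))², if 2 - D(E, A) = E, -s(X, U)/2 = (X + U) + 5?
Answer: 256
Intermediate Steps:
s(X, U) = -10 - 2*U - 2*X (s(X, U) = -2*((X + U) + 5) = -2*((U + X) + 5) = -2*(5 + U + X) = -10 - 2*U - 2*X)
y(q, g) = -6 (y(q, g) = -3 - 3 = -6)
D(E, A) = 2 - E
(y(s(6, 3), 10) + v(D(6, -2)))² = (-6 - 10)² = (-16)² = 256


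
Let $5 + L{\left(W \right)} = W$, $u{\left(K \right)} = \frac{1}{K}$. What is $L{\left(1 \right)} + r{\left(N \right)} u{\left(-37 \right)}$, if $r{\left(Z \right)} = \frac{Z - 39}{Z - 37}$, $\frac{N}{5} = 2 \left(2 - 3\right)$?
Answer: $- \frac{7005}{1739} \approx -4.0282$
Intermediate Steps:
$N = -10$ ($N = 5 \cdot 2 \left(2 - 3\right) = 5 \cdot 2 \left(-1\right) = 5 \left(-2\right) = -10$)
$L{\left(W \right)} = -5 + W$
$r{\left(Z \right)} = \frac{-39 + Z}{-37 + Z}$
$L{\left(1 \right)} + r{\left(N \right)} u{\left(-37 \right)} = \left(-5 + 1\right) + \frac{\frac{1}{-37 - 10} \left(-39 - 10\right)}{-37} = -4 + \frac{1}{-47} \left(-49\right) \left(- \frac{1}{37}\right) = -4 + \left(- \frac{1}{47}\right) \left(-49\right) \left(- \frac{1}{37}\right) = -4 + \frac{49}{47} \left(- \frac{1}{37}\right) = -4 - \frac{49}{1739} = - \frac{7005}{1739}$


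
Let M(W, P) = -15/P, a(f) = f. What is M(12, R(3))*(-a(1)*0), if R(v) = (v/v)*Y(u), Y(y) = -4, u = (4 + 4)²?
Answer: 0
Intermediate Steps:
u = 64 (u = 8² = 64)
R(v) = -4 (R(v) = (v/v)*(-4) = 1*(-4) = -4)
M(12, R(3))*(-a(1)*0) = (-15/(-4))*(-1*1*0) = (-15*(-¼))*(-1*0) = (15/4)*0 = 0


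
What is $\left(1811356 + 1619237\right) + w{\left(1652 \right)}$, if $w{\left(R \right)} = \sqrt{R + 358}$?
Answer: $3430593 + \sqrt{2010} \approx 3.4306 \cdot 10^{6}$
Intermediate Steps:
$w{\left(R \right)} = \sqrt{358 + R}$
$\left(1811356 + 1619237\right) + w{\left(1652 \right)} = \left(1811356 + 1619237\right) + \sqrt{358 + 1652} = 3430593 + \sqrt{2010}$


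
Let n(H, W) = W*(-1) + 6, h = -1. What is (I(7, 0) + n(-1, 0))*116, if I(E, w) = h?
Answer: 580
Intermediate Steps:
n(H, W) = 6 - W (n(H, W) = -W + 6 = 6 - W)
I(E, w) = -1
(I(7, 0) + n(-1, 0))*116 = (-1 + (6 - 1*0))*116 = (-1 + (6 + 0))*116 = (-1 + 6)*116 = 5*116 = 580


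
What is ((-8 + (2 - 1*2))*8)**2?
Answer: 4096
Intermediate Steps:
((-8 + (2 - 1*2))*8)**2 = ((-8 + (2 - 2))*8)**2 = ((-8 + 0)*8)**2 = (-8*8)**2 = (-64)**2 = 4096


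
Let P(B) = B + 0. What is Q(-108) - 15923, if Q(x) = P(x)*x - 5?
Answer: -4264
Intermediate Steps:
P(B) = B
Q(x) = -5 + x² (Q(x) = x*x - 5 = x² - 5 = -5 + x²)
Q(-108) - 15923 = (-5 + (-108)²) - 15923 = (-5 + 11664) - 15923 = 11659 - 15923 = -4264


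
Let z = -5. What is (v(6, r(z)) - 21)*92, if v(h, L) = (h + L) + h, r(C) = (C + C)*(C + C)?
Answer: 8372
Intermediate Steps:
r(C) = 4*C² (r(C) = (2*C)*(2*C) = 4*C²)
v(h, L) = L + 2*h (v(h, L) = (L + h) + h = L + 2*h)
(v(6, r(z)) - 21)*92 = ((4*(-5)² + 2*6) - 21)*92 = ((4*25 + 12) - 21)*92 = ((100 + 12) - 21)*92 = (112 - 21)*92 = 91*92 = 8372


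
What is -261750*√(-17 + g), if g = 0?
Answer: -261750*I*√17 ≈ -1.0792e+6*I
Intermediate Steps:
-261750*√(-17 + g) = -261750*√(-17 + 0) = -261750*I*√17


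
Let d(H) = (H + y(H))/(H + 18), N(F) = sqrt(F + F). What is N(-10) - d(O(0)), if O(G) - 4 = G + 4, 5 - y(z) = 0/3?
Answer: -1/2 + 2*I*sqrt(5) ≈ -0.5 + 4.4721*I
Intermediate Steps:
y(z) = 5 (y(z) = 5 - 0/3 = 5 - 1*0 = 5 + 0 = 5)
O(G) = 8 + G (O(G) = 4 + (G + 4) = 4 + (4 + G) = 8 + G)
N(F) = sqrt(2)*sqrt(F) (N(F) = sqrt(2*F) = sqrt(2)*sqrt(F))
d(H) = (5 + H)/(18 + H) (d(H) = (H + 5)/(H + 18) = (5 + H)/(18 + H))
N(-10) - d(O(0)) = sqrt(2)*sqrt(-10) - (5 + (8 + 0))/(18 + (8 + 0)) = sqrt(2)*(I*sqrt(10)) - (5 + 8)/(18 + 8) = 2*I*sqrt(5) - 13/26 = 2*I*sqrt(5) - 1*1/2 = 2*I*sqrt(5) - 1/2 = -1/2 + 2*I*sqrt(5)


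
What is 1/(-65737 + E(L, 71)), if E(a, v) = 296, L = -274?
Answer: -1/65441 ≈ -1.5281e-5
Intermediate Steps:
1/(-65737 + E(L, 71)) = 1/(-65737 + 296) = 1/(-65441) = -1/65441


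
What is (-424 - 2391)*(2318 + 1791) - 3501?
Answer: -11570336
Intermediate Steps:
(-424 - 2391)*(2318 + 1791) - 3501 = -2815*4109 - 3501 = -11566835 - 3501 = -11570336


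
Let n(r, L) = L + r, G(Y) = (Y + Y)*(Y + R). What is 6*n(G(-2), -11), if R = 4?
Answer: -114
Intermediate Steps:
G(Y) = 2*Y*(4 + Y) (G(Y) = (Y + Y)*(Y + 4) = (2*Y)*(4 + Y) = 2*Y*(4 + Y))
6*n(G(-2), -11) = 6*(-11 + 2*(-2)*(4 - 2)) = 6*(-11 + 2*(-2)*2) = 6*(-11 - 8) = 6*(-19) = -114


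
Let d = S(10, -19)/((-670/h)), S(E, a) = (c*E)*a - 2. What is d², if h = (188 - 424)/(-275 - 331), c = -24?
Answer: 72319042084/10303265025 ≈ 7.0190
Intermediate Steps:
S(E, a) = -2 - 24*E*a (S(E, a) = (-24*E)*a - 2 = -24*E*a - 2 = -2 - 24*E*a)
h = 118/303 (h = -236/(-606) = -236*(-1/606) = 118/303 ≈ 0.38944)
d = -268922/101505 (d = (-2 - 24*10*(-19))/((-670/118/303)) = (-2 + 4560)/((-670*303/118)) = 4558/(-101505/59) = 4558*(-59/101505) = -268922/101505 ≈ -2.6493)
d² = (-268922/101505)² = 72319042084/10303265025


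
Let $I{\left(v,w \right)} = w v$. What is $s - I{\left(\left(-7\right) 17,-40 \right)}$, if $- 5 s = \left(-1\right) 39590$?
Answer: $3158$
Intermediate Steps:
$I{\left(v,w \right)} = v w$
$s = 7918$ ($s = - \frac{\left(-1\right) 39590}{5} = \left(- \frac{1}{5}\right) \left(-39590\right) = 7918$)
$s - I{\left(\left(-7\right) 17,-40 \right)} = 7918 - \left(-7\right) 17 \left(-40\right) = 7918 - \left(-119\right) \left(-40\right) = 7918 - 4760 = 3158$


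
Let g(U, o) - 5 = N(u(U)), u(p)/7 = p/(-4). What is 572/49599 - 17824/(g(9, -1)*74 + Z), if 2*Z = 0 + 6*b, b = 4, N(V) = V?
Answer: 160818316/7065603 ≈ 22.761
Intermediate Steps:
u(p) = -7*p/4 (u(p) = 7*(p/(-4)) = 7*(p*(-¼)) = 7*(-p/4) = -7*p/4)
g(U, o) = 5 - 7*U/4
Z = 12 (Z = (0 + 6*4)/2 = (0 + 24)/2 = (½)*24 = 12)
572/49599 - 17824/(g(9, -1)*74 + Z) = 572/49599 - 17824/((5 - 7/4*9)*74 + 12) = 572*(1/49599) - 17824/((5 - 63/4)*74 + 12) = 52/4509 - 17824/(-43/4*74 + 12) = 52/4509 - 17824/(-1591/2 + 12) = 52/4509 - 17824/(-1567/2) = 52/4509 - 17824*(-2/1567) = 52/4509 + 35648/1567 = 160818316/7065603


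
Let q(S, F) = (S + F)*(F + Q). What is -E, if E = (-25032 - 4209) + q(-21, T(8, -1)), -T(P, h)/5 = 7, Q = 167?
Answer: 36633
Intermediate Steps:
T(P, h) = -35 (T(P, h) = -5*7 = -35)
q(S, F) = (167 + F)*(F + S) (q(S, F) = (S + F)*(F + 167) = (F + S)*(167 + F) = (167 + F)*(F + S))
E = -36633 (E = (-25032 - 4209) + ((-35)² + 167*(-35) + 167*(-21) - 35*(-21)) = -29241 + (1225 - 5845 - 3507 + 735) = -29241 - 7392 = -36633)
-E = -1*(-36633) = 36633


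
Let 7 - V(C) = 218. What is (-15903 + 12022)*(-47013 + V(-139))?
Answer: 183276344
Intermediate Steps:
V(C) = -211 (V(C) = 7 - 1*218 = 7 - 218 = -211)
(-15903 + 12022)*(-47013 + V(-139)) = (-15903 + 12022)*(-47013 - 211) = -3881*(-47224) = 183276344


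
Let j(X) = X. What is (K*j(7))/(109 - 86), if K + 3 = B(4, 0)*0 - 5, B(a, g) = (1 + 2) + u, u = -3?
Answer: -56/23 ≈ -2.4348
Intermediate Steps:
B(a, g) = 0 (B(a, g) = (1 + 2) - 3 = 3 - 3 = 0)
K = -8 (K = -3 + (0*0 - 5) = -3 + (0 - 5) = -3 - 5 = -8)
(K*j(7))/(109 - 86) = (-8*7)/(109 - 86) = -56/23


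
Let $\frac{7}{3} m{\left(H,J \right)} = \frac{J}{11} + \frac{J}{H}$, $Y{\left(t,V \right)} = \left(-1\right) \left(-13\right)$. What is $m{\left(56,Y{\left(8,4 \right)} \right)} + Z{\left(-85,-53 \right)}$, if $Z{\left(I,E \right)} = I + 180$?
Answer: $\frac{412253}{4312} \approx 95.606$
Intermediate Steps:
$Y{\left(t,V \right)} = 13$
$m{\left(H,J \right)} = \frac{3 J}{77} + \frac{3 J}{7 H}$ ($m{\left(H,J \right)} = \frac{3 \left(\frac{J}{11} + \frac{J}{H}\right)}{7} = \frac{3 J}{77} + \frac{3 J}{7 H}$)
$Z{\left(I,E \right)} = 180 + I$
$m{\left(56,Y{\left(8,4 \right)} \right)} + Z{\left(-85,-53 \right)} = \frac{3}{77} \cdot 13 \cdot \frac{1}{56} \left(11 + 56\right) + \left(180 - 85\right) = \frac{3}{77} \cdot 13 \cdot \frac{1}{56} \cdot 67 + 95 = \frac{2613}{4312} + 95 = \frac{412253}{4312}$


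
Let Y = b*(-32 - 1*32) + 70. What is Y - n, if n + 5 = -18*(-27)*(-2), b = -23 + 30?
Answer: 599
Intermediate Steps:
b = 7
n = -977 (n = -5 - 18*(-27)*(-2) = -5 + 486*(-2) = -5 - 972 = -977)
Y = -378 (Y = 7*(-32 - 1*32) + 70 = 7*(-32 - 32) + 70 = 7*(-64) + 70 = -448 + 70 = -378)
Y - n = -378 - 1*(-977) = -378 + 977 = 599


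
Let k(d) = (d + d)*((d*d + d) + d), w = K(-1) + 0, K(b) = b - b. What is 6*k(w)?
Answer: 0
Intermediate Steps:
K(b) = 0
w = 0 (w = 0 + 0 = 0)
k(d) = 2*d*(d**2 + 2*d) (k(d) = (2*d)*((d**2 + d) + d) = (2*d)*((d + d**2) + d) = (2*d)*(d**2 + 2*d) = 2*d*(d**2 + 2*d))
6*k(w) = 6*(2*0**2*(2 + 0)) = 6*(2*0*2) = 6*0 = 0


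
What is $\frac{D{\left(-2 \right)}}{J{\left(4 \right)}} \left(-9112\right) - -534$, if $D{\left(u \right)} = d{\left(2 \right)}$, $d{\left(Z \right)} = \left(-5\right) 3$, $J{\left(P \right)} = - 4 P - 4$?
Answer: $-6300$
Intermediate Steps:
$J{\left(P \right)} = -4 - 4 P$
$d{\left(Z \right)} = -15$
$D{\left(u \right)} = -15$
$\frac{D{\left(-2 \right)}}{J{\left(4 \right)}} \left(-9112\right) - -534 = - \frac{15}{-4 - 16} \left(-9112\right) - -534 = - \frac{15}{-4 - 16} \left(-9112\right) + 534 = - \frac{15}{-20} \left(-9112\right) + 534 = \left(-15\right) \left(- \frac{1}{20}\right) \left(-9112\right) + 534 = \frac{3}{4} \left(-9112\right) + 534 = -6834 + 534 = -6300$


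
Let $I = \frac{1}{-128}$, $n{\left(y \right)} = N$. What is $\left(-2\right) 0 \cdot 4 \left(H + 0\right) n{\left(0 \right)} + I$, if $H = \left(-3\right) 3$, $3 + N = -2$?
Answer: $- \frac{1}{128} \approx -0.0078125$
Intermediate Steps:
$N = -5$ ($N = -3 - 2 = -5$)
$n{\left(y \right)} = -5$
$I = - \frac{1}{128} \approx -0.0078125$
$H = -9$
$\left(-2\right) 0 \cdot 4 \left(H + 0\right) n{\left(0 \right)} + I = \left(-2\right) 0 \cdot 4 \left(-9 + 0\right) \left(-5\right) - \frac{1}{128} = 0 \cdot 4 \left(\left(-9\right) \left(-5\right)\right) - \frac{1}{128} = 0 \cdot 45 - \frac{1}{128} = 0 - \frac{1}{128} = - \frac{1}{128}$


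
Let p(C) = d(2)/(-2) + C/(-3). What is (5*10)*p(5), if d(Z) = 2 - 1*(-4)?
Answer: -700/3 ≈ -233.33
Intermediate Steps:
d(Z) = 6 (d(Z) = 2 + 4 = 6)
p(C) = -3 - C/3 (p(C) = 6/(-2) + C/(-3) = 6*(-1/2) + C*(-1/3) = -3 - C/3)
(5*10)*p(5) = (5*10)*(-3 - 1/3*5) = 50*(-3 - 5/3) = 50*(-14/3) = -700/3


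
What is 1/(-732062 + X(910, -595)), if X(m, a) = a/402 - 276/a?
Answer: -239190/175102152853 ≈ -1.3660e-6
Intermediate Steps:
X(m, a) = -276/a + a/402 (X(m, a) = a*(1/402) - 276/a = a/402 - 276/a = -276/a + a/402)
1/(-732062 + X(910, -595)) = 1/(-732062 + (-276/(-595) + (1/402)*(-595))) = 1/(-732062 + (-276*(-1/595) - 595/402)) = 1/(-732062 + (276/595 - 595/402)) = 1/(-732062 - 243073/239190) = 1/(-175102152853/239190) = -239190/175102152853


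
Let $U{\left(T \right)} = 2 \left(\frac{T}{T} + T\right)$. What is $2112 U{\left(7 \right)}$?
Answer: $33792$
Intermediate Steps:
$U{\left(T \right)} = 2 + 2 T$ ($U{\left(T \right)} = 2 \left(1 + T\right) = 2 + 2 T$)
$2112 U{\left(7 \right)} = 2112 \left(2 + 2 \cdot 7\right) = 2112 \left(2 + 14\right) = 2112 \cdot 16 = 33792$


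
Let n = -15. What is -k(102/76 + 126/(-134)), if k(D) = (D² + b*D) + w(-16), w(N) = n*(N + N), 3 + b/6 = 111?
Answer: -4800215793/6482116 ≈ -740.53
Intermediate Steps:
b = 648 (b = -18 + 6*111 = -18 + 666 = 648)
w(N) = -30*N (w(N) = -15*(N + N) = -30*N)
k(D) = 480 + D² + 648*D (k(D) = (D² + 648*D) - 30*(-16) = (D² + 648*D) + 480 = 480 + D² + 648*D)
-k(102/76 + 126/(-134)) = -(480 + (102/76 + 126/(-134))² + 648*(102/76 + 126/(-134))) = -(480 + (102*(1/76) + 126*(-1/134))² + 648*(102*(1/76) + 126*(-1/134))) = -(480 + (51/38 - 63/67)² + 648*(51/38 - 63/67)) = -(480 + (1023/2546)² + 648*(1023/2546)) = -(480 + 1046529/6482116 + 331452/1273) = -1*4800215793/6482116 = -4800215793/6482116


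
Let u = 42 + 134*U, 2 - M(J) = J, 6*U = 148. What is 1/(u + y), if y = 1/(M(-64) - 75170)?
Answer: 225312/754194365 ≈ 0.00029875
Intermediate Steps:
U = 74/3 (U = (⅙)*148 = 74/3 ≈ 24.667)
M(J) = 2 - J
y = -1/75104 (y = 1/((2 - 1*(-64)) - 75170) = 1/((2 + 64) - 75170) = 1/(66 - 75170) = 1/(-75104) = -1/75104 ≈ -1.3315e-5)
u = 10042/3 (u = 42 + 134*(74/3) = 42 + 9916/3 = 10042/3 ≈ 3347.3)
1/(u + y) = 1/(10042/3 - 1/75104) = 1/(754194365/225312) = 225312/754194365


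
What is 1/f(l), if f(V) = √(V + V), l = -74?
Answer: -I*√37/74 ≈ -0.082199*I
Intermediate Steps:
f(V) = √2*√V (f(V) = √(2*V) = √2*√V)
1/f(l) = 1/(√2*√(-74)) = 1/(√2*(I*√74)) = 1/(2*I*√37) = -I*√37/74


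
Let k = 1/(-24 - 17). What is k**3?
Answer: -1/68921 ≈ -1.4509e-5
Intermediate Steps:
k = -1/41 (k = 1/(-41) = -1/41 ≈ -0.024390)
k**3 = (-1/41)**3 = -1/68921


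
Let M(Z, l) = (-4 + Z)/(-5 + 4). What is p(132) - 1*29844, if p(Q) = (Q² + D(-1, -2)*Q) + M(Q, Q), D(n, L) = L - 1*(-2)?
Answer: -12548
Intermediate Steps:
M(Z, l) = 4 - Z (M(Z, l) = (-4 + Z)/(-1) = (-4 + Z)*(-1) = 4 - Z)
D(n, L) = 2 + L (D(n, L) = L + 2 = 2 + L)
p(Q) = 4 + Q² - Q (p(Q) = (Q² + (2 - 2)*Q) + (4 - Q) = (Q² + 0*Q) + (4 - Q) = (Q² + 0) + (4 - Q) = Q² + (4 - Q) = 4 + Q² - Q)
p(132) - 1*29844 = (4 + 132² - 1*132) - 1*29844 = (4 + 17424 - 132) - 29844 = 17296 - 29844 = -12548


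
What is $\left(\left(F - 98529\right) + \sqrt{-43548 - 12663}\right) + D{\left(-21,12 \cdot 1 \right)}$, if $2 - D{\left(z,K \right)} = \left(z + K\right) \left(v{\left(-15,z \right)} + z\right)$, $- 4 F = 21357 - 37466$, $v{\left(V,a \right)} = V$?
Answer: $- \frac{379295}{4} + i \sqrt{56211} \approx -94824.0 + 237.09 i$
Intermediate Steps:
$F = \frac{16109}{4}$ ($F = - \frac{21357 - 37466}{4} = \left(- \frac{1}{4}\right) \left(-16109\right) = \frac{16109}{4} \approx 4027.3$)
$D{\left(z,K \right)} = 2 - \left(-15 + z\right) \left(K + z\right)$ ($D{\left(z,K \right)} = 2 - \left(z + K\right) \left(-15 + z\right) = 2 - \left(K + z\right) \left(-15 + z\right) = 2 - \left(-15 + z\right) \left(K + z\right)$)
$\left(\left(F - 98529\right) + \sqrt{-43548 - 12663}\right) + D{\left(-21,12 \cdot 1 \right)} = \left(\left(\frac{16109}{4} - 98529\right) + \sqrt{-43548 - 12663}\right) + \left(2 - \left(-21\right)^{2} + 15 \cdot 12 \cdot 1 + 15 \left(-21\right) - 12 \cdot 1 \left(-21\right)\right) = \left(\left(\frac{16109}{4} - 98529\right) + \sqrt{-56211}\right) - \left(574 - 252\right) = \left(- \frac{378007}{4} + i \sqrt{56211}\right) + \left(2 - 441 + 180 - 315 + 252\right) = \left(- \frac{378007}{4} + i \sqrt{56211}\right) - 322 = - \frac{379295}{4} + i \sqrt{56211}$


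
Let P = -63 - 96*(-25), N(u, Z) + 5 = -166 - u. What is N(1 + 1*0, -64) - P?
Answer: -2509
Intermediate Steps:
N(u, Z) = -171 - u (N(u, Z) = -5 + (-166 - u) = -171 - u)
P = 2337 (P = -63 + 2400 = 2337)
N(1 + 1*0, -64) - P = (-171 - (1 + 1*0)) - 1*2337 = (-171 - (1 + 0)) - 2337 = (-171 - 1*1) - 2337 = (-171 - 1) - 2337 = -172 - 2337 = -2509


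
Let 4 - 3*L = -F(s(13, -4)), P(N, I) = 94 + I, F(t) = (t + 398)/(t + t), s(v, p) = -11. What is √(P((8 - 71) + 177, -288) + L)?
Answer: I*√864798/66 ≈ 14.09*I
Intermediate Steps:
F(t) = (398 + t)/(2*t) (F(t) = (398 + t)/((2*t)) = (398 + t)*(1/(2*t)) = (398 + t)/(2*t))
L = -299/66 (L = 4/3 - (-1)*(½)*(398 - 11)/(-11)/3 = 4/3 - (-1)*(½)*(-1/11)*387/3 = 4/3 - (-1)*(-387)/(3*22) = 4/3 - ⅓*387/22 = 4/3 - 129/22 = -299/66 ≈ -4.5303)
√(P((8 - 71) + 177, -288) + L) = √((94 - 288) - 299/66) = √(-194 - 299/66) = √(-13103/66) = I*√864798/66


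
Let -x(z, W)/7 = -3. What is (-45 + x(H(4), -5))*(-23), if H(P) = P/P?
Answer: 552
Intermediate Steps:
H(P) = 1
x(z, W) = 21 (x(z, W) = -7*(-3) = 21)
(-45 + x(H(4), -5))*(-23) = (-45 + 21)*(-23) = -24*(-23) = 552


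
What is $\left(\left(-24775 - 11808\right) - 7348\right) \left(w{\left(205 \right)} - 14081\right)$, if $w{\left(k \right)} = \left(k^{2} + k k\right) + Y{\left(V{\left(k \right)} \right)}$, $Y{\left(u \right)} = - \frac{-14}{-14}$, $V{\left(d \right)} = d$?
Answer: $-3073764208$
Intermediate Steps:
$Y{\left(u \right)} = -1$ ($Y{\left(u \right)} = - \frac{\left(-14\right) \left(-1\right)}{14} = \left(-1\right) 1 = -1$)
$w{\left(k \right)} = -1 + 2 k^{2}$ ($w{\left(k \right)} = \left(k^{2} + k k\right) - 1 = \left(k^{2} + k^{2}\right) - 1 = 2 k^{2} - 1 = -1 + 2 k^{2}$)
$\left(\left(-24775 - 11808\right) - 7348\right) \left(w{\left(205 \right)} - 14081\right) = \left(\left(-24775 - 11808\right) - 7348\right) \left(\left(-1 + 2 \cdot 205^{2}\right) - 14081\right) = \left(\left(-24775 - 11808\right) - 7348\right) \left(\left(-1 + 2 \cdot 42025\right) - 14081\right) = \left(-36583 - 7348\right) \left(\left(-1 + 84050\right) - 14081\right) = - 43931 \left(84049 - 14081\right) = \left(-43931\right) 69968 = -3073764208$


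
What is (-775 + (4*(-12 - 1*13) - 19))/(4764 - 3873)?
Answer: -298/297 ≈ -1.0034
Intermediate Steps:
(-775 + (4*(-12 - 1*13) - 19))/(4764 - 3873) = (-775 + (4*(-12 - 13) - 19))/891 = (-775 + (4*(-25) - 19))*(1/891) = (-775 + (-100 - 19))*(1/891) = (-775 - 119)*(1/891) = -894*1/891 = -298/297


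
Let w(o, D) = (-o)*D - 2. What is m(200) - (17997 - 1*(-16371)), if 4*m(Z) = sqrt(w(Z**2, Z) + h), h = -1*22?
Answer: -34368 + I*sqrt(2000006)/2 ≈ -34368.0 + 707.11*I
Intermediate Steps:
h = -22
w(o, D) = -2 - D*o (w(o, D) = -D*o - 2 = -2 - D*o)
m(Z) = sqrt(-24 - Z**3)/4 (m(Z) = sqrt((-2 - Z*Z**2) - 22)/4 = sqrt((-2 - Z**3) - 22)/4 = sqrt(-24 - Z**3)/4)
m(200) - (17997 - 1*(-16371)) = sqrt(-24 - 1*200**3)/4 - (17997 - 1*(-16371)) = sqrt(-24 - 1*8000000)/4 - (17997 + 16371) = sqrt(-24 - 8000000)/4 - 1*34368 = sqrt(-8000024)/4 - 34368 = (2*I*sqrt(2000006))/4 - 34368 = I*sqrt(2000006)/2 - 34368 = -34368 + I*sqrt(2000006)/2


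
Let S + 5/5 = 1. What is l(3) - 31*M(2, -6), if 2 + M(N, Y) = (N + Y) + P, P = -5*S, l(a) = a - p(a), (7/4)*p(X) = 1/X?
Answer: 3965/21 ≈ 188.81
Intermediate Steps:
S = 0 (S = -1 + 1 = 0)
p(X) = 4/(7*X)
l(a) = a - 4/(7*a)
P = 0 (P = -5*0 = 0)
M(N, Y) = -2 + N + Y (M(N, Y) = -2 + ((N + Y) + 0) = -2 + (N + Y) = -2 + N + Y)
l(3) - 31*M(2, -6) = (3 - 4/7/3) - 31*(-2 + 2 - 6) = (3 - 4/7*⅓) - 31*(-6) = (3 - 4/21) + 186 = 59/21 + 186 = 3965/21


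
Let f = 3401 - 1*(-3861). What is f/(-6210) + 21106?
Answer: 65530499/3105 ≈ 21105.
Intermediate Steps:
f = 7262 (f = 3401 + 3861 = 7262)
f/(-6210) + 21106 = 7262/(-6210) + 21106 = 7262*(-1/6210) + 21106 = -3631/3105 + 21106 = 65530499/3105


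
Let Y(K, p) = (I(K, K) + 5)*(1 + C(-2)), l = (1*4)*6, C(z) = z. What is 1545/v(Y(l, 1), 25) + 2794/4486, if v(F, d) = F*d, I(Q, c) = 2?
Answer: -644192/78505 ≈ -8.2057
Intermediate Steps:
l = 24 (l = 4*6 = 24)
Y(K, p) = -7 (Y(K, p) = (2 + 5)*(1 - 2) = 7*(-1) = -7)
1545/v(Y(l, 1), 25) + 2794/4486 = 1545/((-7*25)) + 2794/4486 = 1545/(-175) + 2794*(1/4486) = 1545*(-1/175) + 1397/2243 = -309/35 + 1397/2243 = -644192/78505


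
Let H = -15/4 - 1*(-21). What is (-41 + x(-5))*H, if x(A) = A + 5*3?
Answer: -2139/4 ≈ -534.75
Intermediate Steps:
x(A) = 15 + A (x(A) = A + 15 = 15 + A)
H = 69/4 (H = -15*1/4 + 21 = -15/4 + 21 = 69/4 ≈ 17.250)
(-41 + x(-5))*H = (-41 + (15 - 5))*(69/4) = (-41 + 10)*(69/4) = -31*69/4 = -2139/4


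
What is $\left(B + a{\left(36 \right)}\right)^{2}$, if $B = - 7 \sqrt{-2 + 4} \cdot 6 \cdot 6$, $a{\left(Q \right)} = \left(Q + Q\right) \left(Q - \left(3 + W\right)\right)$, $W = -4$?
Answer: $7223904 - 1342656 \sqrt{2} \approx 5.3251 \cdot 10^{6}$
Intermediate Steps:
$a{\left(Q \right)} = 2 Q \left(1 + Q\right)$ ($a{\left(Q \right)} = \left(Q + Q\right) \left(Q - -1\right) = 2 Q \left(Q + \left(-3 + 4\right)\right) = 2 Q \left(Q + 1\right) = 2 Q \left(1 + Q\right)$)
$B = - 252 \sqrt{2}$ ($B = - 7 \sqrt{2} \cdot 36 = - 252 \sqrt{2} \approx -356.38$)
$\left(B + a{\left(36 \right)}\right)^{2} = \left(- 252 \sqrt{2} + 2 \cdot 36 \left(1 + 36\right)\right)^{2} = \left(- 252 \sqrt{2} + 2 \cdot 36 \cdot 37\right)^{2} = \left(- 252 \sqrt{2} + 2664\right)^{2} = \left(2664 - 252 \sqrt{2}\right)^{2}$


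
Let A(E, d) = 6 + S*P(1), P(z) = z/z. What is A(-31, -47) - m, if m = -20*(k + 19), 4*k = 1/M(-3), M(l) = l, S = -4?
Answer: 1141/3 ≈ 380.33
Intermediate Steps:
P(z) = 1
A(E, d) = 2 (A(E, d) = 6 - 4*1 = 6 - 4 = 2)
k = -1/12 (k = (¼)/(-3) = (¼)*(-⅓) = -1/12 ≈ -0.083333)
m = -1135/3 (m = -20*(-1/12 + 19) = -20*227/12 = -1135/3 ≈ -378.33)
A(-31, -47) - m = 2 - 1*(-1135/3) = 2 + 1135/3 = 1141/3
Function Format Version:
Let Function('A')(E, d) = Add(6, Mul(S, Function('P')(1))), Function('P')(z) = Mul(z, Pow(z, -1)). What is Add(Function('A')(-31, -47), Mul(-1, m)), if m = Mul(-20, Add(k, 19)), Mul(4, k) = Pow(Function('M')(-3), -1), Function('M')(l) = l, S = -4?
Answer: Rational(1141, 3) ≈ 380.33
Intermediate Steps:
Function('P')(z) = 1
Function('A')(E, d) = 2 (Function('A')(E, d) = Add(6, Mul(-4, 1)) = Add(6, -4) = 2)
k = Rational(-1, 12) (k = Mul(Rational(1, 4), Pow(-3, -1)) = Mul(Rational(1, 4), Rational(-1, 3)) = Rational(-1, 12) ≈ -0.083333)
m = Rational(-1135, 3) (m = Mul(-20, Add(Rational(-1, 12), 19)) = Mul(-20, Rational(227, 12)) = Rational(-1135, 3) ≈ -378.33)
Add(Function('A')(-31, -47), Mul(-1, m)) = Add(2, Mul(-1, Rational(-1135, 3))) = Add(2, Rational(1135, 3)) = Rational(1141, 3)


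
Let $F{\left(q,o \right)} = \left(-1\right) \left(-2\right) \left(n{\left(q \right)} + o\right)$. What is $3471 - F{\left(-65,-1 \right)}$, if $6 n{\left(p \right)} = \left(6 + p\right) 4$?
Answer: $\frac{10655}{3} \approx 3551.7$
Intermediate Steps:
$n{\left(p \right)} = 4 + \frac{2 p}{3}$ ($n{\left(p \right)} = \frac{\left(6 + p\right) 4}{6} = \frac{24 + 4 p}{6} = 4 + \frac{2 p}{3}$)
$F{\left(q,o \right)} = 8 + 2 o + \frac{4 q}{3}$ ($F{\left(q,o \right)} = \left(-1\right) \left(-2\right) \left(\left(4 + \frac{2 q}{3}\right) + o\right) = 2 \left(4 + o + \frac{2 q}{3}\right) = 8 + 2 o + \frac{4 q}{3}$)
$3471 - F{\left(-65,-1 \right)} = 3471 - \left(8 + 2 \left(-1\right) + \frac{4}{3} \left(-65\right)\right) = 3471 - \left(8 - 2 - \frac{260}{3}\right) = 3471 - - \frac{242}{3} = 3471 + \frac{242}{3} = \frac{10655}{3}$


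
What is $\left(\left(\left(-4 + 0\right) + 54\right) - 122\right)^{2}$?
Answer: $5184$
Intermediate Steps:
$\left(\left(\left(-4 + 0\right) + 54\right) - 122\right)^{2} = \left(\left(-4 + 54\right) - 122\right)^{2} = \left(50 - 122\right)^{2} = \left(-72\right)^{2} = 5184$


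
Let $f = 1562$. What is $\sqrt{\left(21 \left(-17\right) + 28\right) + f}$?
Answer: $3 \sqrt{137} \approx 35.114$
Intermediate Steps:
$\sqrt{\left(21 \left(-17\right) + 28\right) + f} = \sqrt{\left(21 \left(-17\right) + 28\right) + 1562} = \sqrt{\left(-357 + 28\right) + 1562} = \sqrt{-329 + 1562} = \sqrt{1233} = 3 \sqrt{137}$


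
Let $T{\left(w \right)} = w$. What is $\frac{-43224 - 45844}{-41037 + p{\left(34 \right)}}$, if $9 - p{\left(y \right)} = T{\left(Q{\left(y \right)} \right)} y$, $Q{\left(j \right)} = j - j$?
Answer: $\frac{22267}{10257} \approx 2.1709$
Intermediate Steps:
$Q{\left(j \right)} = 0$
$p{\left(y \right)} = 9$ ($p{\left(y \right)} = 9 - 0 y = 9 - 0 = 9 + 0 = 9$)
$\frac{-43224 - 45844}{-41037 + p{\left(34 \right)}} = \frac{-43224 - 45844}{-41037 + 9} = - \frac{89068}{-41028} = \left(-89068\right) \left(- \frac{1}{41028}\right) = \frac{22267}{10257}$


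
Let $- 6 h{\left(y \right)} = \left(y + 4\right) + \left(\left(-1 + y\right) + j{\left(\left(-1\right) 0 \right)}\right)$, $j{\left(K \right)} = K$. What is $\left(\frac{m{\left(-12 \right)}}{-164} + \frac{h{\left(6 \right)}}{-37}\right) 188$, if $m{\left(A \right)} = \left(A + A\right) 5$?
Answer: $\frac{227950}{1517} \approx 150.26$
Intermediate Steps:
$m{\left(A \right)} = 10 A$ ($m{\left(A \right)} = 2 A 5 = 10 A$)
$h{\left(y \right)} = - \frac{1}{2} - \frac{y}{3}$ ($h{\left(y \right)} = - \frac{\left(y + 4\right) + \left(\left(-1 + y\right) - 0\right)}{6} = - \frac{\left(4 + y\right) + \left(\left(-1 + y\right) + 0\right)}{6} = - \frac{\left(4 + y\right) + \left(-1 + y\right)}{6} = - \frac{3 + 2 y}{6} = - \frac{1}{2} - \frac{y}{3}$)
$\left(\frac{m{\left(-12 \right)}}{-164} + \frac{h{\left(6 \right)}}{-37}\right) 188 = \left(\frac{10 \left(-12\right)}{-164} + \frac{- \frac{1}{2} - 2}{-37}\right) 188 = \left(\left(-120\right) \left(- \frac{1}{164}\right) + \left(- \frac{1}{2} - 2\right) \left(- \frac{1}{37}\right)\right) 188 = \left(\frac{30}{41} - - \frac{5}{74}\right) 188 = \left(\frac{30}{41} + \frac{5}{74}\right) 188 = \frac{2425}{3034} \cdot 188 = \frac{227950}{1517}$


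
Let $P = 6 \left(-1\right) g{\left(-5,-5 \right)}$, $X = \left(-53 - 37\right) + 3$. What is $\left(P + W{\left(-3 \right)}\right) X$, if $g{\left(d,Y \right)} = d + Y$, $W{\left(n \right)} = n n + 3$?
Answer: $-6264$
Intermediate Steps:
$W{\left(n \right)} = 3 + n^{2}$ ($W{\left(n \right)} = n^{2} + 3 = 3 + n^{2}$)
$g{\left(d,Y \right)} = Y + d$
$X = -87$ ($X = -90 + 3 = -87$)
$P = 60$ ($P = 6 \left(-1\right) \left(-5 - 5\right) = \left(-6\right) \left(-10\right) = 60$)
$\left(P + W{\left(-3 \right)}\right) X = \left(60 + \left(3 + \left(-3\right)^{2}\right)\right) \left(-87\right) = \left(60 + \left(3 + 9\right)\right) \left(-87\right) = \left(60 + 12\right) \left(-87\right) = 72 \left(-87\right) = -6264$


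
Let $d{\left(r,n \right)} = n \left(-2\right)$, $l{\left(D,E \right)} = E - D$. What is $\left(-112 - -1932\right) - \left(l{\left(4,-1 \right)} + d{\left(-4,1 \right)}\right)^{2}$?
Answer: $1771$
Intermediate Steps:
$d{\left(r,n \right)} = - 2 n$
$\left(-112 - -1932\right) - \left(l{\left(4,-1 \right)} + d{\left(-4,1 \right)}\right)^{2} = \left(-112 - -1932\right) - \left(\left(-1 - 4\right) - 2\right)^{2} = \left(-112 + 1932\right) - \left(\left(-1 - 4\right) - 2\right)^{2} = 1820 - \left(-5 - 2\right)^{2} = 1820 - \left(-7\right)^{2} = 1820 - 49 = 1771$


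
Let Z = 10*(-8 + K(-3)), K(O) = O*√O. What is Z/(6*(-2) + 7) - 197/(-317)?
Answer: 5269/317 + 6*I*√3 ≈ 16.621 + 10.392*I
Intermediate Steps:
K(O) = O^(3/2)
Z = -80 - 30*I*√3 (Z = 10*(-8 + (-3)^(3/2)) = 10*(-8 - 3*I*√3) = -80 - 30*I*√3 ≈ -80.0 - 51.962*I)
Z/(6*(-2) + 7) - 197/(-317) = (-80 - 30*I*√3)/(6*(-2) + 7) - 197/(-317) = (-80 - 30*I*√3)/(-12 + 7) - 197*(-1/317) = (-80 - 30*I*√3)/(-5) + 197/317 = (-80 - 30*I*√3)*(-⅕) + 197/317 = (16 + 6*I*√3) + 197/317 = 5269/317 + 6*I*√3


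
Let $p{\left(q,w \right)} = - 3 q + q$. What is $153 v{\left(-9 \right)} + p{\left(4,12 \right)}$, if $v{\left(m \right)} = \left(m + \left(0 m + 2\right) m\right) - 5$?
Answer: $-4904$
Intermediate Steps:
$p{\left(q,w \right)} = - 2 q$
$v{\left(m \right)} = -5 + 3 m$ ($v{\left(m \right)} = \left(m + \left(0 + 2\right) m\right) - 5 = \left(m + 2 m\right) - 5 = 3 m - 5 = -5 + 3 m$)
$153 v{\left(-9 \right)} + p{\left(4,12 \right)} = 153 \left(-5 + 3 \left(-9\right)\right) - 8 = 153 \left(-5 - 27\right) - 8 = 153 \left(-32\right) - 8 = -4896 - 8 = -4904$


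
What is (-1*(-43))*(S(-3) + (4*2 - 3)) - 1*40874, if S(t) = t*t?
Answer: -40272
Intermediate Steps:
S(t) = t²
(-1*(-43))*(S(-3) + (4*2 - 3)) - 1*40874 = (-1*(-43))*((-3)² + (4*2 - 3)) - 1*40874 = 43*(9 + (8 - 3)) - 40874 = 43*(9 + 5) - 40874 = 43*14 - 40874 = 602 - 40874 = -40272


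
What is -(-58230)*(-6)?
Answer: -349380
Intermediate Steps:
-(-58230)*(-6) = -1941*180 = -349380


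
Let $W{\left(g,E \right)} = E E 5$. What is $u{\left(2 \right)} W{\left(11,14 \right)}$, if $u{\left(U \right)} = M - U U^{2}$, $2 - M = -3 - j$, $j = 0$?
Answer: $-2940$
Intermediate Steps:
$M = 5$ ($M = 2 - \left(-3 - 0\right) = 2 - \left(-3 + 0\right) = 2 - -3 = 2 + 3 = 5$)
$W{\left(g,E \right)} = 5 E^{2}$ ($W{\left(g,E \right)} = E^{2} \cdot 5 = 5 E^{2}$)
$u{\left(U \right)} = 5 - U^{3}$ ($u{\left(U \right)} = 5 - U U^{2} = 5 - U^{3}$)
$u{\left(2 \right)} W{\left(11,14 \right)} = \left(5 - 2^{3}\right) 5 \cdot 14^{2} = \left(5 - 8\right) 5 \cdot 196 = \left(5 - 8\right) 980 = \left(-3\right) 980 = -2940$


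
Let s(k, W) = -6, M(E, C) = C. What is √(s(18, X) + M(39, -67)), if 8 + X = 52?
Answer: I*√73 ≈ 8.544*I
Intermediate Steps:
X = 44 (X = -8 + 52 = 44)
√(s(18, X) + M(39, -67)) = √(-6 - 67) = √(-73) = I*√73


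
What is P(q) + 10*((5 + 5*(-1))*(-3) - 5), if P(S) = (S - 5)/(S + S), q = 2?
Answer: -203/4 ≈ -50.750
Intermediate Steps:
P(S) = (-5 + S)/(2*S) (P(S) = (-5 + S)/((2*S)) = (-5 + S)*(1/(2*S)) = (-5 + S)/(2*S))
P(q) + 10*((5 + 5*(-1))*(-3) - 5) = (½)*(-5 + 2)/2 + 10*((5 + 5*(-1))*(-3) - 5) = (½)*(½)*(-3) + 10*((5 - 5)*(-3) - 5) = -¾ + 10*(0*(-3) - 5) = -¾ + 10*(0 - 5) = -¾ + 10*(-5) = -¾ - 50 = -203/4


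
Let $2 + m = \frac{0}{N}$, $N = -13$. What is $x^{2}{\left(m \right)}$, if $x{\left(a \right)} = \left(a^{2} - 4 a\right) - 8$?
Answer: $16$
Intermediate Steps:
$m = -2$ ($m = -2 + \frac{0}{-13} = -2 + 0 \left(- \frac{1}{13}\right) = -2 + 0 = -2$)
$x{\left(a \right)} = -8 + a^{2} - 4 a$
$x^{2}{\left(m \right)} = \left(-8 + \left(-2\right)^{2} - -8\right)^{2} = \left(-8 + 4 + 8\right)^{2} = 4^{2} = 16$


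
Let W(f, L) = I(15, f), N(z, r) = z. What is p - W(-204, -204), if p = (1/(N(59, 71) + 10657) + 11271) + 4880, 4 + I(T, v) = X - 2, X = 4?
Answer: 173095549/10716 ≈ 16153.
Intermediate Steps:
I(T, v) = -2 (I(T, v) = -4 + (4 - 2) = -4 + 2 = -2)
W(f, L) = -2
p = 173074117/10716 (p = (1/(59 + 10657) + 11271) + 4880 = (1/10716 + 11271) + 4880 = 120780037/10716 + 4880 = 173074117/10716 ≈ 16151.)
p - W(-204, -204) = 173074117/10716 - 1*(-2) = 173074117/10716 + 2 = 173095549/10716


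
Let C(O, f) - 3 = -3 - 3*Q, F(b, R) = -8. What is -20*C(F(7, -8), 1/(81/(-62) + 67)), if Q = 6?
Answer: 360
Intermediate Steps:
C(O, f) = -18 (C(O, f) = 3 + (-3 - 3*6) = 3 + (-3 - 18) = 3 - 21 = -18)
-20*C(F(7, -8), 1/(81/(-62) + 67)) = -20*(-18) = 360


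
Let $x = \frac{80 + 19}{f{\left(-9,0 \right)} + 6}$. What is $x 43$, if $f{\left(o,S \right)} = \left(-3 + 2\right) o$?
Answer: $\frac{1419}{5} \approx 283.8$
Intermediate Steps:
$f{\left(o,S \right)} = - o$
$x = \frac{33}{5}$ ($x = \frac{80 + 19}{\left(-1\right) \left(-9\right) + 6} = \frac{99}{9 + 6} = \frac{99}{15} = 99 \cdot \frac{1}{15} = \frac{33}{5} \approx 6.6$)
$x 43 = \frac{33}{5} \cdot 43 = \frac{1419}{5}$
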